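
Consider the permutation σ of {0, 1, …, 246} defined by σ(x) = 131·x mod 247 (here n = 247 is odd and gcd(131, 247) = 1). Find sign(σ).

Orbit of 66 under x↦131x: [66, 1, 131, 118, 144, 92, 196]… (length divides ord_247(131)).
Decompose π into cycles: lengths [9, 9, 9, 9, 9, 9, 9, 9, 9, 9, 9, 9, 9, 9, 9, 9, 9, 9, 9, 9, 9, 9, 9, 9, 9, 9, 1, 1, 1, 1, 1, 1, 1, 1, 1, 1, 1, 1, 1] (39 cycles, including the fixed point 0).
sign(π) = (−1)^{n − #cycles} = (−1)^{247−39} = (−1)^208 = +1.
(131|247)_J = +1 (Zolotarev's lemma cross-check).

+1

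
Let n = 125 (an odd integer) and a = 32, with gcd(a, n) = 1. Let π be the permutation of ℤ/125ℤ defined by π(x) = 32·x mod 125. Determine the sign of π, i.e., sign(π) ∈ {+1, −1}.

-1

Trace 107: π^k(107) = [107, 49, 68, 51, 7, 99, 43] for k=0..6.
Decompose π into cycles: lengths [20, 20, 20, 20, 20, 4, 4, 4, 4, 4, 4, 1] (12 cycles, including the fixed point 0).
n − c = 125 − 12 = 113; sign = (−1)^113 = -1.
Via Zolotarev, sign(π_{32}) = (32|125) = -1.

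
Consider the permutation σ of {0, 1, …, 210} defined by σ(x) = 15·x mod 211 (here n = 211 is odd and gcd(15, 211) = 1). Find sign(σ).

Orbit of 15 under x↦15x: [15, 14, 210, 196, 197, 1]… (length divides ord_211(15)).
The orbit structure of x ↦ 15x mod 211: 36 orbits of sizes [6, 6, 6, 6, 6, 6, 6, 6, 6, 6, 6, 6, 6, 6, 6, 6, 6, 6, 6, 6, 6, 6, 6, 6, 6, 6, 6, 6, 6, 6, 6, 6, 6, 6, 6, 1].
n − c = 211 − 36 = 175; sign = (−1)^175 = -1.
Via Zolotarev, sign(π_{15}) = (15|211) = -1.

-1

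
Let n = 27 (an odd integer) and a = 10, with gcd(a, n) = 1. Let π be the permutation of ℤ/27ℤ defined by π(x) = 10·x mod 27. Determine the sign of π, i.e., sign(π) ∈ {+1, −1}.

+1

Trace 19: π^k(19) = [19, 1, 10] for k=0..2.
The orbit structure of x ↦ 10x mod 27: 15 orbits of sizes [3, 3, 3, 3, 3, 3, 1, 1, 1, 1, 1, 1, 1, 1, 1].
With 15 cycles on 27 points, sign = (−1)^{27−15} = +1.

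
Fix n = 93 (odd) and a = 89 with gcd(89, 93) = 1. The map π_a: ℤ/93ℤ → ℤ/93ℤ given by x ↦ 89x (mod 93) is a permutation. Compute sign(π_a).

+1

Start at x=23: 23 → 1 → 89 → 16 → 29 → 70 → 92 → … (one orbit).
π_89 has 11 disjoint cycles with lengths [10, 10, 10, 10, 10, 10, 10, 10, 10, 2, 1] on {0,…,92}.
sign(π) = (−1)^{n − #cycles} = (−1)^{93−11} = (−1)^82 = +1.
Check: (89/93) = +1 by Zolotarev.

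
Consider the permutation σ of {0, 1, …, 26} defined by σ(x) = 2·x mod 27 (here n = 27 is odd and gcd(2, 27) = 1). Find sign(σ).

-1

Orbit of 17 under x↦2x: [17, 7, 14, 1, 2, 4, 8]… (length divides ord_27(2)).
π_2 has 4 disjoint cycles with lengths [18, 6, 2, 1] on {0,…,26}.
27 − 4 = 23 transpositions; sign(π) = (−1)^23 = -1.
The Jacobi symbol (2|27) = -1 (Zolotarev) agrees.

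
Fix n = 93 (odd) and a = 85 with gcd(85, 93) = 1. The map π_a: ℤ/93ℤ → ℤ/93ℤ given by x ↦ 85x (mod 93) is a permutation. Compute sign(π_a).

-1

Start at x=1: 1 → 85 → 64 → 46 → 4 → 61 → 70 → … (one orbit).
Cycle lengths of π_85 on ℤ/93ℤ: [10, 10, 10, 10, 10, 10, 10, 10, 10, 1, 1, 1]; 12 cycles in total.
93 − 12 = 81 transpositions; sign(π) = (−1)^81 = -1.
Via Zolotarev, sign(π_{85}) = (85|93) = -1.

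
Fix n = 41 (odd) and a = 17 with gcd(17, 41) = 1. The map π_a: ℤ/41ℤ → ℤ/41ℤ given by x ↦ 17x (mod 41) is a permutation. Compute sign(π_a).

-1

Start at x=25: 25 → 15 → 9 → 30 → 18 → 19 → 36 → … (one orbit).
Decompose π into cycles: lengths [40, 1] (2 cycles, including the fixed point 0).
Σ(ℓ_i−1) = 41−2 = 39; sign = (−1)^39 = -1.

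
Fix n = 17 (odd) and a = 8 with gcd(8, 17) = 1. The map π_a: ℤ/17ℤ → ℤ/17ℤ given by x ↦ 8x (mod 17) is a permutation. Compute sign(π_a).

+1

Trace 13: π^k(13) = [13, 2, 16, 9, 4, 15, 1] for k=0..6.
Cycle type of π: 8×2 + 1; total 3 cycles.
3 cycles on 17: each ℓ→(−1)^(ℓ−1), product (−1)^14 = +1.
Zolotarev: (8|17) = +1, matching the cycle-count sign.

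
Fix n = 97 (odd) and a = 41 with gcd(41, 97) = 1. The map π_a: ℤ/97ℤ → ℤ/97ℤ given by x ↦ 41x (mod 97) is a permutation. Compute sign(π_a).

Trace 51: π^k(51) = [51, 54, 80, 79, 38, 6, 52] for k=0..6.
π_41 has 2 disjoint cycles with lengths [96, 1] on {0,…,96}.
n − c = 97 − 2 = 95; sign = (−1)^95 = -1.
Check: (41/97) = -1 by Zolotarev.

-1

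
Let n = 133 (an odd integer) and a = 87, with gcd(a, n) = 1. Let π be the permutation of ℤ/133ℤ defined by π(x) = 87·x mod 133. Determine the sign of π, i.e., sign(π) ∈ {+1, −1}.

-1

Trace 121: π^k(121) = [121, 20, 11, 26, 1, 87] for k=0..5.
26 cycles of lengths [6, 6, 6, 6, 6, 6, 6, 6, 6, 6, 6, 6, 6, 6, 6, 6, 6, 6, 6, 3, 3, 3, 3, 3, 3, 1].
133 − 26 = 107 transpositions; sign(π) = (−1)^107 = -1.
Via Zolotarev, sign(π_{87}) = (87|133) = -1.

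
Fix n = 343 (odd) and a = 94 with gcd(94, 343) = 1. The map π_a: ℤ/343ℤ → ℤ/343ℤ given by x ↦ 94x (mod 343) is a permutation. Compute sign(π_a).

Orbit of 247 under x↦94x: [247, 237, 326, 117, 22, 10, 254]… (length divides ord_343(94)).
Decompose π into cycles: lengths [294, 42, 6, 1] (4 cycles, including the fixed point 0).
Σ(ℓ_i−1) = 343−4 = 339; sign = (−1)^339 = -1.
Zolotarev: (94|343) = -1, matching the cycle-count sign.

-1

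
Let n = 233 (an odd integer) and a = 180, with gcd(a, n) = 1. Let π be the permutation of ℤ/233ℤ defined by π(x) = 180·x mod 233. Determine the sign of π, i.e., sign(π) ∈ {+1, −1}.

-1

Orbit of 55 under x↦180x: [55, 114, 16, 84, 208, 160, 141]… (length divides ord_233(180)).
π_180 has 2 disjoint cycles with lengths [232, 1] on {0,…,232}.
Σ(ℓ_i−1) = 233−2 = 231; sign = (−1)^231 = -1.
Check: (180/233) = -1 by Zolotarev.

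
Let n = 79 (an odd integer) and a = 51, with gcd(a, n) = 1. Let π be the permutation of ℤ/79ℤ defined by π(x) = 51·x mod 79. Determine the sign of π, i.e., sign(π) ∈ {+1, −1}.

Orbit of 11 under x↦51x: [11, 8, 13, 31, 1, 51, 73]… (length divides ord_79(51)).
Cycle lengths of π_51 on ℤ/79ℤ: [39, 39, 1]; 3 cycles in total.
With 3 cycles on 79 points, sign = (−1)^{79−3} = +1.
Zolotarev: (51|79) = +1, matching the cycle-count sign.

+1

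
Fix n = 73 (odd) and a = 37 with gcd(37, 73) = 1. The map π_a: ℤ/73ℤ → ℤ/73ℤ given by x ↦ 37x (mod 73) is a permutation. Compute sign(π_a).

Trace 16: π^k(16) = [16, 8, 4, 2, 1, 37, 55] for k=0..6.
Cycle type of π: 9×8 + 1; total 9 cycles.
9 cycles on 73: each ℓ→(−1)^(ℓ−1), product (−1)^64 = +1.
The Jacobi symbol (37|73) = +1 (Zolotarev) agrees.

+1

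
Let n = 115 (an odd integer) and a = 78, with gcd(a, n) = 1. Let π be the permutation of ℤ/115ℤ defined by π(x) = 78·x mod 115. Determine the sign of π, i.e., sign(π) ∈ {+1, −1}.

-1

Trace 104: π^k(104) = [104, 62, 6, 8, 49, 27, 36] for k=0..6.
Cycle type of π: 44×2 + 11×2 + 4 + 1; total 6 cycles.
6 cycles on 115: each ℓ→(−1)^(ℓ−1), product (−1)^109 = -1.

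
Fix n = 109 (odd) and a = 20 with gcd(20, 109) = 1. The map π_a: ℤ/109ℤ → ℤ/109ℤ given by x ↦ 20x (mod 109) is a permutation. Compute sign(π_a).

Start at x=84: 84 → 45 → 28 → 15 → 82 → 5 → 100 → … (one orbit).
3 cycles of lengths [54, 54, 1].
3 cycles on 109: each ℓ→(−1)^(ℓ−1), product (−1)^106 = +1.
The Jacobi symbol (20|109) = +1 (Zolotarev) agrees.

+1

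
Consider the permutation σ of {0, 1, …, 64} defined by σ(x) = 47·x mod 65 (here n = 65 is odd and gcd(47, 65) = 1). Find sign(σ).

Orbit of 64 under x↦47x: [64, 18, 1, 47]… (length divides ord_65(47)).
Decompose π into cycles: lengths [4, 4, 4, 4, 4, 4, 4, 4, 4, 4, 4, 4, 4, 4, 4, 4, 1] (17 cycles, including the fixed point 0).
Σ(ℓ_i−1) = 65−17 = 48; sign = (−1)^48 = +1.
Zolotarev: (47|65) = +1, matching the cycle-count sign.

+1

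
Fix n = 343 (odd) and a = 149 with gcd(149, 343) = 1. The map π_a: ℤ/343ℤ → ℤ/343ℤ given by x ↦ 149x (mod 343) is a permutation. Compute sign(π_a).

Trace 324: π^k(324) = [324, 256, 71, 289, 186, 274, 9] for k=0..6.
Decompose π into cycles: lengths [147, 147, 21, 21, 3, 3, 1] (7 cycles, including the fixed point 0).
n − c = 343 − 7 = 336; sign = (−1)^336 = +1.

+1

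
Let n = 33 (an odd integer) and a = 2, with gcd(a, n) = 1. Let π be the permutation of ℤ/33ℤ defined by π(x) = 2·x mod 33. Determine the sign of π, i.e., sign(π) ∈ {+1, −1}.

+1

Orbit of 25 under x↦2x: [25, 17, 1, 2, 4, 8, 16]… (length divides ord_33(2)).
Cycle lengths of π_2 on ℤ/33ℤ: [10, 10, 10, 2, 1]; 5 cycles in total.
n − c = 33 − 5 = 28; sign = (−1)^28 = +1.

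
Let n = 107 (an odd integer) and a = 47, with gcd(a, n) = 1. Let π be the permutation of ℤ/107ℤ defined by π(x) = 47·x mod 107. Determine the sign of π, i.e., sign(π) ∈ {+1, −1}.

Trace 19: π^k(19) = [19, 37, 27, 92, 44, 35, 40] for k=0..6.
3 cycles of lengths [53, 53, 1].
3 cycles on 107: each ℓ→(−1)^(ℓ−1), product (−1)^104 = +1.

+1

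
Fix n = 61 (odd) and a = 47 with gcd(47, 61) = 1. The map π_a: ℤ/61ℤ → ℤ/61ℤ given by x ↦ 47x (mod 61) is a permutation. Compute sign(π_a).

+1

Trace 47: π^k(47) = [47, 13, 1] for k=0..2.
Cycle type of π: 3×20 + 1; total 21 cycles.
21 cycles on 61: each ℓ→(−1)^(ℓ−1), product (−1)^40 = +1.
Via Zolotarev, sign(π_{47}) = (47|61) = +1.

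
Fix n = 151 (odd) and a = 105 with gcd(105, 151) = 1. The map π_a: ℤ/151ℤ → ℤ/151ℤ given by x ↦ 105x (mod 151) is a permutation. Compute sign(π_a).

Start at x=76: 76 → 128 → 1 → 105 → 2 → 59 → 4 → … (one orbit).
Decompose π into cycles: lengths [15, 15, 15, 15, 15, 15, 15, 15, 15, 15, 1] (11 cycles, including the fixed point 0).
151 − 11 = 140 transpositions; sign(π) = (−1)^140 = +1.
Via Zolotarev, sign(π_{105}) = (105|151) = +1.

+1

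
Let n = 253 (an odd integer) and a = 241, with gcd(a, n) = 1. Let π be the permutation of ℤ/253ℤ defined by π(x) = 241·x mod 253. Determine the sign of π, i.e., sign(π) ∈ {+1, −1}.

Trace 241: π^k(241) = [241, 144, 43, 243, 120, 78, 76] for k=0..6.
17 cycles of lengths [22, 22, 22, 22, 22, 22, 22, 22, 22, 22, 22, 2, 2, 2, 2, 2, 1].
n − c = 253 − 17 = 236; sign = (−1)^236 = +1.

+1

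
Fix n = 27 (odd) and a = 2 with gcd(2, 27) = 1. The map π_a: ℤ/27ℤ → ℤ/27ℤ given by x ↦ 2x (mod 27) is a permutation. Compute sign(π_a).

Start at x=10: 10 → 20 → 13 → 26 → 25 → 23 → 19 → … (one orbit).
Cycle type of π: 18 + 6 + 2 + 1; total 4 cycles.
Σ(ℓ_i−1) = 27−4 = 23; sign = (−1)^23 = -1.
Via Zolotarev, sign(π_{2}) = (2|27) = -1.

-1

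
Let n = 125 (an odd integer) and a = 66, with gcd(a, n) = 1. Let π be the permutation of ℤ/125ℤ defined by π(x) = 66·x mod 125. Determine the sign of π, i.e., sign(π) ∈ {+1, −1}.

+1

Start at x=56: 56 → 71 → 61 → 26 → 91 → 6 → 21 → … (one orbit).
Cycle lengths of π_66 on ℤ/125ℤ: [25, 25, 25, 25, 5, 5, 5, 5, 1, 1, 1, 1, 1]; 13 cycles in total.
With 13 cycles on 125 points, sign = (−1)^{125−13} = +1.
The Jacobi symbol (66|125) = +1 (Zolotarev) agrees.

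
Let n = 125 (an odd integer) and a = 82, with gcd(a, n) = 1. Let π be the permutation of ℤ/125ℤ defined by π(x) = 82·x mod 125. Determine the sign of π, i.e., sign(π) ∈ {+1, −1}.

-1

Trace 43: π^k(43) = [43, 26, 7, 74, 68, 76, 107] for k=0..6.
π_82 has 12 disjoint cycles with lengths [20, 20, 20, 20, 20, 4, 4, 4, 4, 4, 4, 1] on {0,…,124}.
n − c = 125 − 12 = 113; sign = (−1)^113 = -1.
The Jacobi symbol (82|125) = -1 (Zolotarev) agrees.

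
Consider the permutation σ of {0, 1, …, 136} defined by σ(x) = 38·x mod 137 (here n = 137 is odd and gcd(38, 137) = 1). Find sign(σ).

Start at x=16: 16 → 60 → 88 → 56 → 73 → 34 → 59 → … (one orbit).
Cycle type of π: 17×8 + 1; total 9 cycles.
9 cycles on 137: each ℓ→(−1)^(ℓ−1), product (−1)^128 = +1.
Check: (38/137) = +1 by Zolotarev.

+1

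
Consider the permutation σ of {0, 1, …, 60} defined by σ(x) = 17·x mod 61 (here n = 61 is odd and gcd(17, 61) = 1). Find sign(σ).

-1

Start at x=9: 9 → 31 → 39 → 53 → 47 → 6 → 41 → … (one orbit).
2 cycles of lengths [60, 1].
With 2 cycles on 61 points, sign = (−1)^{61−2} = -1.
(17|61)_J = -1 (Zolotarev's lemma cross-check).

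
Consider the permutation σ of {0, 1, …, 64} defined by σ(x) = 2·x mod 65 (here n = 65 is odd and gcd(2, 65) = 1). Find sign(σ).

+1

Orbit of 1 under x↦2x: [1, 2, 4, 8, 16, 32, 64]… (length divides ord_65(2)).
Decompose π into cycles: lengths [12, 12, 12, 12, 12, 4, 1] (7 cycles, including the fixed point 0).
With 7 cycles on 65 points, sign = (−1)^{65−7} = +1.
Via Zolotarev, sign(π_{2}) = (2|65) = +1.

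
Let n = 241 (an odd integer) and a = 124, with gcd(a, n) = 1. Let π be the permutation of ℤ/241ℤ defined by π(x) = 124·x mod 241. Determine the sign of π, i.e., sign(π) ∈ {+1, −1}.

Trace 21: π^k(21) = [21, 194, 197, 87, 184, 162, 85] for k=0..6.
π_124 has 4 disjoint cycles with lengths [80, 80, 80, 1] on {0,…,240}.
n − c = 241 − 4 = 237; sign = (−1)^237 = -1.
Via Zolotarev, sign(π_{124}) = (124|241) = -1.

-1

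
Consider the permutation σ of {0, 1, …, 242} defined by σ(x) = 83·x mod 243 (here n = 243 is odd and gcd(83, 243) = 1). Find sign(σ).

-1

Start at x=64: 64 → 209 → 94 → 26 → 214 → 23 → 208 → … (one orbit).
6 cycles of lengths [162, 54, 18, 6, 2, 1].
sign(π) = (−1)^{n − #cycles} = (−1)^{243−6} = (−1)^237 = -1.
(83|243)_J = -1 (Zolotarev's lemma cross-check).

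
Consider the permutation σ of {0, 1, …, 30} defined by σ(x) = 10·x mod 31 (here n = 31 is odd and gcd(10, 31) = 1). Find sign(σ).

+1

Trace 16: π^k(16) = [16, 5, 19, 4, 9, 28, 1] for k=0..6.
Cycle type of π: 15×2 + 1; total 3 cycles.
n − c = 31 − 3 = 28; sign = (−1)^28 = +1.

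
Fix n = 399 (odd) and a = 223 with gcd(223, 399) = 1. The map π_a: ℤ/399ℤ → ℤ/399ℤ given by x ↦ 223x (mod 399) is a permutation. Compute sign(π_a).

+1

Orbit of 265 under x↦223x: [265, 43, 13, 106, 97, 85, 202]… (length divides ord_399(223)).
The orbit structure of x ↦ 223x mod 399: 33 orbits of sizes [18, 18, 18, 18, 18, 18, 18, 18, 18, 18, 18, 18, 18, 18, 18, 18, 18, 18, 18, 18, 18, 2, 2, 2, 2, 2, 2, 2, 2, 2, 1, 1, 1].
sign(π) = (−1)^{n − #cycles} = (−1)^{399−33} = (−1)^366 = +1.
Check: (223/399) = +1 by Zolotarev.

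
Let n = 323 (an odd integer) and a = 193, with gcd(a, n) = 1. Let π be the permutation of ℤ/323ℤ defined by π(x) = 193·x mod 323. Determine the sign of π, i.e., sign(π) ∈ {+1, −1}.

Start at x=262: 262 → 178 → 116 → 101 → 113 → 168 → 124 → … (one orbit).
π_193 has 5 disjoint cycles with lengths [144, 144, 18, 16, 1] on {0,…,322}.
With 5 cycles on 323 points, sign = (−1)^{323−5} = +1.

+1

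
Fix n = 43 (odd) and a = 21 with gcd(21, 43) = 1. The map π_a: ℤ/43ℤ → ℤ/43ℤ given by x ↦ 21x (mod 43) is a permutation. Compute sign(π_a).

Orbit of 41 under x↦21x: [41, 1, 21, 11, 16, 35, 4]… (length divides ord_43(21)).
Cycle type of π: 7×6 + 1; total 7 cycles.
7 cycles on 43: each ℓ→(−1)^(ℓ−1), product (−1)^36 = +1.
Check: (21/43) = +1 by Zolotarev.

+1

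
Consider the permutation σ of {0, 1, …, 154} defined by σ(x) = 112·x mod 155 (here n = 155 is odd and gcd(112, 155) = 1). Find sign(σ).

-1

Start at x=67: 67 → 64 → 38 → 71 → 47 → 149 → 103 → … (one orbit).
The orbit structure of x ↦ 112x mod 155: 6 orbits of sizes [60, 60, 15, 15, 4, 1].
sign(π) = (−1)^{n − #cycles} = (−1)^{155−6} = (−1)^149 = -1.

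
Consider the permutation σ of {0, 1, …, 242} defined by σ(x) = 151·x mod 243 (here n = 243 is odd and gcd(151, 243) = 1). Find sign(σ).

+1

Start at x=199: 199 → 160 → 103 → 1 → 151 → 202 → 127 → … (one orbit).
Cycle type of π: 81×2 + 27×2 + 9×2 + 3×2 + 1×3; total 11 cycles.
243 − 11 = 232 transpositions; sign(π) = (−1)^232 = +1.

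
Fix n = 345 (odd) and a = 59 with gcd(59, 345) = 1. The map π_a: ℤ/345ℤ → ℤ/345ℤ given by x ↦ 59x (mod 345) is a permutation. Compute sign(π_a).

-1

Start at x=301: 301 → 164 → 16 → 254 → 151 → 284 → 196 → … (one orbit).
Cycle lengths of π_59 on ℤ/345ℤ: [22, 22, 22, 22, 22, 22, 22, 22, 22, 22, 22, 22, 22, 22, 11, 11, 2, 2, 2, 2, 2, 2, 2, 1]; 24 cycles in total.
With 24 cycles on 345 points, sign = (−1)^{345−24} = -1.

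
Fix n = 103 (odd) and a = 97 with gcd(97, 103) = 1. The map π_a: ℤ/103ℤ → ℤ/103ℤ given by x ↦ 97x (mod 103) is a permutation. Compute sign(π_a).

Start at x=13: 13 → 25 → 56 → 76 → 59 → 58 → 64 → … (one orbit).
Decompose π into cycles: lengths [51, 51, 1] (3 cycles, including the fixed point 0).
103 − 3 = 100 transpositions; sign(π) = (−1)^100 = +1.

+1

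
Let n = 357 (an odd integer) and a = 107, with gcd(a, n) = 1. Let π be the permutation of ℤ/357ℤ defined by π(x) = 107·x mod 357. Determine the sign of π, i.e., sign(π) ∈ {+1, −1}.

Orbit of 331 under x↦107x: [331, 74, 64, 65, 172, 197, 16]… (length divides ord_357(107)).
Cycle lengths of π_107 on ℤ/357ℤ: [48, 48, 48, 48, 48, 48, 16, 16, 16, 6, 6, 3, 3, 2, 1]; 15 cycles in total.
With 15 cycles on 357 points, sign = (−1)^{357−15} = +1.

+1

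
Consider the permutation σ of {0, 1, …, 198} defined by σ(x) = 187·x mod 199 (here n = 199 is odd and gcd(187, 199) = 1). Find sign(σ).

Trace 125: π^k(125) = [125, 92, 90, 114, 25, 98, 18] for k=0..6.
Decompose π into cycles: lengths [33, 33, 33, 33, 33, 33, 1] (7 cycles, including the fixed point 0).
With 7 cycles on 199 points, sign = (−1)^{199−7} = +1.
(187|199)_J = +1 (Zolotarev's lemma cross-check).

+1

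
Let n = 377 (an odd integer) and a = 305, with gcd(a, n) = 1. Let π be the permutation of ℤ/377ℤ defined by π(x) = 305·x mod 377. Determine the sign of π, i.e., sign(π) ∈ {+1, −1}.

Trace 333: π^k(333) = [333, 152, 366, 38, 280, 198, 70] for k=0..6.
The orbit structure of x ↦ 305x mod 377: 7 orbits of sizes [84, 84, 84, 84, 28, 12, 1].
7 cycles on 377: each ℓ→(−1)^(ℓ−1), product (−1)^370 = +1.
The Jacobi symbol (305|377) = +1 (Zolotarev) agrees.

+1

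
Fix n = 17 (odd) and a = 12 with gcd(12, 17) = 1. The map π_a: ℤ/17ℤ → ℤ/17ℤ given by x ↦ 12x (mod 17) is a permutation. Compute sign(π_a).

Orbit of 11 under x↦12x: [11, 13, 3, 2, 7, 16, 5]… (length divides ord_17(12)).
2 cycles of lengths [16, 1].
sign(π) = (−1)^{n − #cycles} = (−1)^{17−2} = (−1)^15 = -1.

-1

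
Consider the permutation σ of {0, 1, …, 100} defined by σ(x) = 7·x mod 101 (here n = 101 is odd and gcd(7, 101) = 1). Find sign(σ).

Start at x=8: 8 → 56 → 89 → 17 → 18 → 25 → 74 → … (one orbit).
The orbit structure of x ↦ 7x mod 101: 2 orbits of sizes [100, 1].
Σ(ℓ_i−1) = 101−2 = 99; sign = (−1)^99 = -1.

-1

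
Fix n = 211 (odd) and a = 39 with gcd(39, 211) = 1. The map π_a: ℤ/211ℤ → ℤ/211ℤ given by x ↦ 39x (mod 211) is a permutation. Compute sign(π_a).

Orbit of 32 under x↦39x: [32, 193, 142, 52, 129, 178, 190]… (length divides ord_211(39)).
Decompose π into cycles: lengths [210, 1] (2 cycles, including the fixed point 0).
With 2 cycles on 211 points, sign = (−1)^{211−2} = -1.
The Jacobi symbol (39|211) = -1 (Zolotarev) agrees.

-1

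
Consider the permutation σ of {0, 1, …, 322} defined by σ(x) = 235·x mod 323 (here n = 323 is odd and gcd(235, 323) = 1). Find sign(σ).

Start at x=239: 239 → 286 → 26 → 296 → 115 → 216 → 49 → … (one orbit).
π_235 has 14 disjoint cycles with lengths [48, 48, 48, 48, 48, 48, 16, 3, 3, 3, 3, 3, 3, 1] on {0,…,322}.
323 − 14 = 309 transpositions; sign(π) = (−1)^309 = -1.

-1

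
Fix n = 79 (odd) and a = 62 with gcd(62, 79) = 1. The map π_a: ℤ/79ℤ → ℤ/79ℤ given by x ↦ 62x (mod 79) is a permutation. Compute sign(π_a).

+1

Orbit of 52 under x↦62x: [52, 64, 18, 10, 67, 46, 8]… (length divides ord_79(62)).
7 cycles of lengths [13, 13, 13, 13, 13, 13, 1].
With 7 cycles on 79 points, sign = (−1)^{79−7} = +1.
Zolotarev: (62|79) = +1, matching the cycle-count sign.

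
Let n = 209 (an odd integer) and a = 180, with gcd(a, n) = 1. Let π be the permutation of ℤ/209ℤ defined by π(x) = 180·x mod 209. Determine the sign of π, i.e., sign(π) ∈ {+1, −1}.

+1

Start at x=191: 191 → 104 → 119 → 102 → 177 → 92 → 49 → … (one orbit).
Cycle lengths of π_180 on ℤ/209ℤ: [45, 45, 45, 45, 9, 9, 5, 5, 1]; 9 cycles in total.
n − c = 209 − 9 = 200; sign = (−1)^200 = +1.
(180|209)_J = +1 (Zolotarev's lemma cross-check).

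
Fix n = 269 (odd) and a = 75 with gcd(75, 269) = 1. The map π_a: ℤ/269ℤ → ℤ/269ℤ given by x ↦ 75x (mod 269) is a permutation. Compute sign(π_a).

-1

Trace 27: π^k(27) = [27, 142, 159, 89, 219, 16, 124] for k=0..6.
π_75 has 2 disjoint cycles with lengths [268, 1] on {0,…,268}.
269 − 2 = 267 transpositions; sign(π) = (−1)^267 = -1.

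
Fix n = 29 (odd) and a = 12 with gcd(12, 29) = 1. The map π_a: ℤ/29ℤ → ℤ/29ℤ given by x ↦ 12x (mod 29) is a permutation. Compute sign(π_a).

-1

Trace 12: π^k(12) = [12, 28, 17, 1] for k=0..3.
π_12 has 8 disjoint cycles with lengths [4, 4, 4, 4, 4, 4, 4, 1] on {0,…,28}.
Σ(ℓ_i−1) = 29−8 = 21; sign = (−1)^21 = -1.
Check: (12/29) = -1 by Zolotarev.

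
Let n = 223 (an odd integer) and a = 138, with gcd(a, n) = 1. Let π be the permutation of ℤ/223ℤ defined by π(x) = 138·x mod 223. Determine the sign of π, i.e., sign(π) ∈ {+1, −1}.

Orbit of 112 under x↦138x: [112, 69, 156, 120, 58, 199, 33]… (length divides ord_223(138)).
The orbit structure of x ↦ 138x mod 223: 3 orbits of sizes [111, 111, 1].
sign(π) = (−1)^{n − #cycles} = (−1)^{223−3} = (−1)^220 = +1.
(138|223)_J = +1 (Zolotarev's lemma cross-check).

+1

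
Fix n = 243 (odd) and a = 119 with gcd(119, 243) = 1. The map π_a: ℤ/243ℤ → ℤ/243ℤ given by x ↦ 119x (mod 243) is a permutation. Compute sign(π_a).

Orbit of 212 under x↦119x: [212, 199, 110, 211, 80, 43, 14]… (length divides ord_243(119)).
Cycle lengths of π_119 on ℤ/243ℤ: [162, 54, 18, 6, 2, 1]; 6 cycles in total.
n − c = 243 − 6 = 237; sign = (−1)^237 = -1.

-1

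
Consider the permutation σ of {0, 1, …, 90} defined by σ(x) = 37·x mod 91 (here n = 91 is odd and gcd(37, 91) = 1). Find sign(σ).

-1

Start at x=57: 57 → 16 → 46 → 64 → 2 → 74 → 8 → … (one orbit).
Decompose π into cycles: lengths [12, 12, 12, 12, 12, 12, 12, 3, 3, 1] (10 cycles, including the fixed point 0).
91 − 10 = 81 transpositions; sign(π) = (−1)^81 = -1.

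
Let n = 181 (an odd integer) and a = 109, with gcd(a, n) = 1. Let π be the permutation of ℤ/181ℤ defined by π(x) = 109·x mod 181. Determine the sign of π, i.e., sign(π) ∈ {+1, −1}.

Orbit of 72 under x↦109x: [72, 65, 26, 119, 120, 48, 164]… (length divides ord_181(109)).
Decompose π into cycles: lengths [36, 36, 36, 36, 36, 1] (6 cycles, including the fixed point 0).
6 cycles on 181: each ℓ→(−1)^(ℓ−1), product (−1)^175 = -1.
The Jacobi symbol (109|181) = -1 (Zolotarev) agrees.

-1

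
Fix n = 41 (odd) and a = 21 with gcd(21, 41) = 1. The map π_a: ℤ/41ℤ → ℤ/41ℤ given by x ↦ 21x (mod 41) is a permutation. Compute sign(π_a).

+1

Orbit of 1 under x↦21x: [1, 21, 31, 36, 18, 9, 25]… (length divides ord_41(21)).
The orbit structure of x ↦ 21x mod 41: 3 orbits of sizes [20, 20, 1].
Σ(ℓ_i−1) = 41−3 = 38; sign = (−1)^38 = +1.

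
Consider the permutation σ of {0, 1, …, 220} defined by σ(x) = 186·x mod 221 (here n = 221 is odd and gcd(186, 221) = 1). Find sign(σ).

Trace 220: π^k(220) = [220, 35, 101, 1, 186, 120] for k=0..5.
Cycle type of π: 6×34 + 2×8 + 1; total 43 cycles.
sign(π) = (−1)^{n − #cycles} = (−1)^{221−43} = (−1)^178 = +1.

+1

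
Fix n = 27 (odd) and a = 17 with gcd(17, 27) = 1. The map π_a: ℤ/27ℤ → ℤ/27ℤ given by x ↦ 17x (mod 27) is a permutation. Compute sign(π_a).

-1

Orbit of 19 under x↦17x: [19, 26, 10, 8, 1, 17]… (length divides ord_27(17)).
π_17 has 8 disjoint cycles with lengths [6, 6, 6, 2, 2, 2, 2, 1] on {0,…,26}.
With 8 cycles on 27 points, sign = (−1)^{27−8} = -1.
(17|27)_J = -1 (Zolotarev's lemma cross-check).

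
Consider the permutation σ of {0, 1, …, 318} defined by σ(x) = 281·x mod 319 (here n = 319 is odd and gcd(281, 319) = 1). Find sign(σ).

-1

Trace 194: π^k(194) = [194, 284, 54, 181, 140, 103, 233] for k=0..6.
10 cycles of lengths [70, 70, 70, 70, 10, 7, 7, 7, 7, 1].
n − c = 319 − 10 = 309; sign = (−1)^309 = -1.
Zolotarev: (281|319) = -1, matching the cycle-count sign.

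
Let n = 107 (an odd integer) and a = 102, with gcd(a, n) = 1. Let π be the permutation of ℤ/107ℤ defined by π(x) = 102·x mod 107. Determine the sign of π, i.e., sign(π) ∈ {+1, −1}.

Orbit of 16 under x↦102x: [16, 27, 79, 33, 49, 76, 48]… (length divides ord_107(102)).
Cycle type of π: 53×2 + 1; total 3 cycles.
Σ(ℓ_i−1) = 107−3 = 104; sign = (−1)^104 = +1.
Check: (102/107) = +1 by Zolotarev.

+1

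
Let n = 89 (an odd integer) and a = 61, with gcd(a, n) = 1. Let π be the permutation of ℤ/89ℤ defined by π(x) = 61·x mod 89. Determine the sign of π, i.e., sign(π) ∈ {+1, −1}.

Trace 77: π^k(77) = [77, 69, 26, 73, 3, 5, 38] for k=0..6.
Decompose π into cycles: lengths [88, 1] (2 cycles, including the fixed point 0).
89 − 2 = 87 transpositions; sign(π) = (−1)^87 = -1.
Via Zolotarev, sign(π_{61}) = (61|89) = -1.

-1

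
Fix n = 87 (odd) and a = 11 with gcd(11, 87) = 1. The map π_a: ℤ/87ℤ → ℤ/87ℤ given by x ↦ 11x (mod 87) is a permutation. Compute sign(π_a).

+1

Trace 2: π^k(2) = [2, 22, 68, 52, 50, 28, 47] for k=0..6.
π_11 has 5 disjoint cycles with lengths [28, 28, 28, 2, 1] on {0,…,86}.
Σ(ℓ_i−1) = 87−5 = 82; sign = (−1)^82 = +1.
The Jacobi symbol (11|87) = +1 (Zolotarev) agrees.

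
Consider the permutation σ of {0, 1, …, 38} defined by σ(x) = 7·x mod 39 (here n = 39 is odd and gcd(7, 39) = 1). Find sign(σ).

-1

Orbit of 16 under x↦7x: [16, 34, 4, 28, 1, 7, 10]… (length divides ord_39(7)).
Cycle lengths of π_7 on ℤ/39ℤ: [12, 12, 12, 1, 1, 1]; 6 cycles in total.
6 cycles on 39: each ℓ→(−1)^(ℓ−1), product (−1)^33 = -1.
(7|39)_J = -1 (Zolotarev's lemma cross-check).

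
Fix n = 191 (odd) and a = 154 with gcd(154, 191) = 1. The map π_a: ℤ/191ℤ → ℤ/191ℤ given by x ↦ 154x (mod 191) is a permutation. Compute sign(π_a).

Trace 30: π^k(30) = [30, 36, 5, 6, 160, 1, 154] for k=0..6.
11 cycles of lengths [19, 19, 19, 19, 19, 19, 19, 19, 19, 19, 1].
sign(π) = (−1)^{n − #cycles} = (−1)^{191−11} = (−1)^180 = +1.
Zolotarev: (154|191) = +1, matching the cycle-count sign.

+1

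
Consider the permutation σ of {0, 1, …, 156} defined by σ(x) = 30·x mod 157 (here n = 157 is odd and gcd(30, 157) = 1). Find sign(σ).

+1

Orbit of 30 under x↦30x: [30, 115, 153, 37, 11, 16, 9]… (length divides ord_157(30)).
Decompose π into cycles: lengths [39, 39, 39, 39, 1] (5 cycles, including the fixed point 0).
sign(π) = (−1)^{n − #cycles} = (−1)^{157−5} = (−1)^152 = +1.
Zolotarev: (30|157) = +1, matching the cycle-count sign.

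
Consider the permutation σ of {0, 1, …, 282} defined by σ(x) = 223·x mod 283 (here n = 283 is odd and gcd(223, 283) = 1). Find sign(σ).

-1

Trace 216: π^k(216) = [216, 58, 199, 229, 127, 21, 155] for k=0..6.
The orbit structure of x ↦ 223x mod 283: 4 orbits of sizes [94, 94, 94, 1].
Σ(ℓ_i−1) = 283−4 = 279; sign = (−1)^279 = -1.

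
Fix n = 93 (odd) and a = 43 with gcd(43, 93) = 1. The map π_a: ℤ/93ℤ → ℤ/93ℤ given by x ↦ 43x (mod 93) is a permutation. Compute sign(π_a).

Orbit of 13 under x↦43x: [13, 1, 43, 82, 85, 28, 88]… (length divides ord_93(43)).
The orbit structure of x ↦ 43x mod 93: 6 orbits of sizes [30, 30, 30, 1, 1, 1].
n − c = 93 − 6 = 87; sign = (−1)^87 = -1.

-1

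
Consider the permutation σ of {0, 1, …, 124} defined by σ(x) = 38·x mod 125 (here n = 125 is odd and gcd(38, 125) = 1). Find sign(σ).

Trace 64: π^k(64) = [64, 57, 41, 58, 79, 2, 76] for k=0..6.
Cycle type of π: 100 + 20 + 4 + 1; total 4 cycles.
4 cycles on 125: each ℓ→(−1)^(ℓ−1), product (−1)^121 = -1.
The Jacobi symbol (38|125) = -1 (Zolotarev) agrees.

-1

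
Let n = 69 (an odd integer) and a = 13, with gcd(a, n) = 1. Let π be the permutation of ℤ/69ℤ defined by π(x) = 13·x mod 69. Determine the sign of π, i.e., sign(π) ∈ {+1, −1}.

+1

Trace 4: π^k(4) = [4, 52, 55, 25, 49, 16, 1] for k=0..6.
The orbit structure of x ↦ 13x mod 69: 9 orbits of sizes [11, 11, 11, 11, 11, 11, 1, 1, 1].
With 9 cycles on 69 points, sign = (−1)^{69−9} = +1.
The Jacobi symbol (13|69) = +1 (Zolotarev) agrees.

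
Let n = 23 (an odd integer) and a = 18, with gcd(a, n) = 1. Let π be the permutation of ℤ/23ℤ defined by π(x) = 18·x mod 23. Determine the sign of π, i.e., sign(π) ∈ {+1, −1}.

+1

Start at x=1: 1 → 18 → 2 → 13 → 4 → 3 → 8 → … (one orbit).
Cycle lengths of π_18 on ℤ/23ℤ: [11, 11, 1]; 3 cycles in total.
With 3 cycles on 23 points, sign = (−1)^{23−3} = +1.
The Jacobi symbol (18|23) = +1 (Zolotarev) agrees.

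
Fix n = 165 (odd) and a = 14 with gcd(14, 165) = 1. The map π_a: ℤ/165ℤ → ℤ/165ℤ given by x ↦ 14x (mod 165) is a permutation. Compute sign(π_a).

-1

Start at x=16: 16 → 59 → 1 → 14 → 31 → 104 → 136 → … (one orbit).
Cycle lengths of π_14 on ℤ/165ℤ: [10, 10, 10, 10, 10, 10, 10, 10, 10, 10, 10, 10, 10, 10, 5, 5, 2, 2, 2, 2, 2, 2, 2, 1]; 24 cycles in total.
24 cycles on 165: each ℓ→(−1)^(ℓ−1), product (−1)^141 = -1.
Via Zolotarev, sign(π_{14}) = (14|165) = -1.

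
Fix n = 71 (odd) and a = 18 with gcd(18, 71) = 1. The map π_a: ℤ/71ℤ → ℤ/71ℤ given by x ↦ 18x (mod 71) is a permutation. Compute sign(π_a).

Orbit of 6 under x↦18x: [6, 37, 27, 60, 15, 57, 32]… (length divides ord_71(18)).
Cycle type of π: 35×2 + 1; total 3 cycles.
With 3 cycles on 71 points, sign = (−1)^{71−3} = +1.

+1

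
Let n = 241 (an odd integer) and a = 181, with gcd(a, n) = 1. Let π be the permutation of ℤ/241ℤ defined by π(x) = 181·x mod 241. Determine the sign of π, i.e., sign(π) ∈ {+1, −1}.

Start at x=177: 177 → 225 → 237 → 240 → 60 → 15 → 64 → … (one orbit).
π_181 has 21 disjoint cycles with lengths [12, 12, 12, 12, 12, 12, 12, 12, 12, 12, 12, 12, 12, 12, 12, 12, 12, 12, 12, 12, 1] on {0,…,240}.
Σ(ℓ_i−1) = 241−21 = 220; sign = (−1)^220 = +1.
Via Zolotarev, sign(π_{181}) = (181|241) = +1.

+1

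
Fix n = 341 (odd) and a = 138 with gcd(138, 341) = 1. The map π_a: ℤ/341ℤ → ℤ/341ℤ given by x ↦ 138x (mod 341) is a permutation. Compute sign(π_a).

-1

Orbit of 235 under x↦138x: [235, 35, 56, 226, 157, 183, 20]… (length divides ord_341(138)).
Cycle lengths of π_138 on ℤ/341ℤ: [30, 30, 30, 30, 30, 30, 30, 30, 30, 30, 15, 15, 10, 1]; 14 cycles in total.
n − c = 341 − 14 = 327; sign = (−1)^327 = -1.
Via Zolotarev, sign(π_{138}) = (138|341) = -1.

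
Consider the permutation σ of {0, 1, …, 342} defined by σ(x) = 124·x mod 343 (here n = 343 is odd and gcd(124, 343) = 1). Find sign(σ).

Start at x=288: 288 → 40 → 158 → 41 → 282 → 325 → 169 → … (one orbit).
Decompose π into cycles: lengths [294, 42, 6, 1] (4 cycles, including the fixed point 0).
sign(π) = (−1)^{n − #cycles} = (−1)^{343−4} = (−1)^339 = -1.
Zolotarev: (124|343) = -1, matching the cycle-count sign.

-1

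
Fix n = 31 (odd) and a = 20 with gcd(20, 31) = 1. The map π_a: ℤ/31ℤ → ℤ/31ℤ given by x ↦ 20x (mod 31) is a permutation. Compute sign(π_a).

+1

Start at x=5: 5 → 7 → 16 → 10 → 14 → 1 → 20 → … (one orbit).
Decompose π into cycles: lengths [15, 15, 1] (3 cycles, including the fixed point 0).
Σ(ℓ_i−1) = 31−3 = 28; sign = (−1)^28 = +1.
(20|31)_J = +1 (Zolotarev's lemma cross-check).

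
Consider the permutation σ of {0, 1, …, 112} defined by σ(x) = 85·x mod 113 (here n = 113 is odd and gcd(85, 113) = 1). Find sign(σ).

+1

Trace 1: π^k(1) = [1, 85, 106, 83, 49, 97, 109] for k=0..6.
Cycle type of π: 14×8 + 1; total 9 cycles.
sign(π) = (−1)^{n − #cycles} = (−1)^{113−9} = (−1)^104 = +1.
The Jacobi symbol (85|113) = +1 (Zolotarev) agrees.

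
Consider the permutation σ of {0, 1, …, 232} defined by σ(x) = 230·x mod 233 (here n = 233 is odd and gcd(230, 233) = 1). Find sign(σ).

-1

Start at x=171: 171 → 186 → 141 → 43 → 104 → 154 → 4 → … (one orbit).
2 cycles of lengths [232, 1].
sign(π) = (−1)^{n − #cycles} = (−1)^{233−2} = (−1)^231 = -1.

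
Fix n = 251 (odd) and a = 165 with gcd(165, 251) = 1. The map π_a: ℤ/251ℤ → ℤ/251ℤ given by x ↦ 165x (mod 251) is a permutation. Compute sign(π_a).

-1

Start at x=1: 1 → 165 → 117 → 229 → 135 → 187 → 233 → … (one orbit).
π_165 has 2 disjoint cycles with lengths [250, 1] on {0,…,250}.
n − c = 251 − 2 = 249; sign = (−1)^249 = -1.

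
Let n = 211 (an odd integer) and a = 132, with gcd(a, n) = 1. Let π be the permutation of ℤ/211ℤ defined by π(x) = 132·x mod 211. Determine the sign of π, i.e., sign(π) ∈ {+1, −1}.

Trace 65: π^k(65) = [65, 140, 123, 200, 25, 135, 96] for k=0..6.
4 cycles of lengths [70, 70, 70, 1].
With 4 cycles on 211 points, sign = (−1)^{211−4} = -1.

-1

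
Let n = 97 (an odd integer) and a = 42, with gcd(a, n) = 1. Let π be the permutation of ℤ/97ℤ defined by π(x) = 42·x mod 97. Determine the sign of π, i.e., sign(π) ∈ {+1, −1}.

-1

Orbit of 22 under x↦42x: [22, 51, 8, 45, 47, 34, 70]… (length divides ord_97(42)).
4 cycles of lengths [32, 32, 32, 1].
4 cycles on 97: each ℓ→(−1)^(ℓ−1), product (−1)^93 = -1.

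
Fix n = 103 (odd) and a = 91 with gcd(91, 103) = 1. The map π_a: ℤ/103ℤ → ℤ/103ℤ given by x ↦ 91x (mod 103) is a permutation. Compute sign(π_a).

+1

Start at x=29: 29 → 64 → 56 → 49 → 30 → 52 → 97 → … (one orbit).
3 cycles of lengths [51, 51, 1].
103 − 3 = 100 transpositions; sign(π) = (−1)^100 = +1.
Check: (91/103) = +1 by Zolotarev.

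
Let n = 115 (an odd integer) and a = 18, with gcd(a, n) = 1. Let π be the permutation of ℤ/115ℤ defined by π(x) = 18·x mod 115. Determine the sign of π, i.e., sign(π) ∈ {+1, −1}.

Start at x=39: 39 → 12 → 101 → 93 → 64 → 2 → 36 → … (one orbit).
π_18 has 6 disjoint cycles with lengths [44, 44, 11, 11, 4, 1] on {0,…,114}.
115 − 6 = 109 transpositions; sign(π) = (−1)^109 = -1.
Via Zolotarev, sign(π_{18}) = (18|115) = -1.

-1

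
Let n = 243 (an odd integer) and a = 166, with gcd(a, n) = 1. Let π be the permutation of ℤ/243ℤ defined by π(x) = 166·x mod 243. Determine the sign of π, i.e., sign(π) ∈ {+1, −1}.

+1

Start at x=28: 28 → 31 → 43 → 91 → 40 → 79 → 235 → … (one orbit).
π_166 has 11 disjoint cycles with lengths [81, 81, 27, 27, 9, 9, 3, 3, 1, 1, 1] on {0,…,242}.
243 − 11 = 232 transpositions; sign(π) = (−1)^232 = +1.
The Jacobi symbol (166|243) = +1 (Zolotarev) agrees.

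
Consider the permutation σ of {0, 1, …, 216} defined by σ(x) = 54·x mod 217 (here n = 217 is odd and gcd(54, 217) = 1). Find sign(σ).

+1

Start at x=215: 215 → 109 → 27 → 156 → 178 → 64 → 201 → … (one orbit).
π_54 has 11 disjoint cycles with lengths [30, 30, 30, 30, 30, 30, 10, 10, 10, 6, 1] on {0,…,216}.
sign(π) = (−1)^{n − #cycles} = (−1)^{217−11} = (−1)^206 = +1.
Zolotarev: (54|217) = +1, matching the cycle-count sign.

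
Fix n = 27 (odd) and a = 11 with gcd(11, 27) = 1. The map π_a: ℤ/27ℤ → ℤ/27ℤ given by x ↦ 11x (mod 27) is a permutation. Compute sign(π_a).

Start at x=4: 4 → 17 → 25 → 5 → 1 → 11 → 13 → … (one orbit).
4 cycles of lengths [18, 6, 2, 1].
4 cycles on 27: each ℓ→(−1)^(ℓ−1), product (−1)^23 = -1.
(11|27)_J = -1 (Zolotarev's lemma cross-check).

-1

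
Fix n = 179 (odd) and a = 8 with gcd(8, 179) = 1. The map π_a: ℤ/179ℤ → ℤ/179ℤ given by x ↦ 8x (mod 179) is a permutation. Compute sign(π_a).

Trace 136: π^k(136) = [136, 14, 112, 1, 8, 64, 154] for k=0..6.
π_8 has 2 disjoint cycles with lengths [178, 1] on {0,…,178}.
179 − 2 = 177 transpositions; sign(π) = (−1)^177 = -1.
The Jacobi symbol (8|179) = -1 (Zolotarev) agrees.

-1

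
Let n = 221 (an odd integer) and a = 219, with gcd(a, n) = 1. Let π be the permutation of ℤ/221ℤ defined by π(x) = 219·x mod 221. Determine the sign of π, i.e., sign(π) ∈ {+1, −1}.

Start at x=202: 202 → 38 → 145 → 152 → 138 → 166 → 110 → … (one orbit).
12 cycles of lengths [24, 24, 24, 24, 24, 24, 24, 24, 12, 8, 8, 1].
221 − 12 = 209 transpositions; sign(π) = (−1)^209 = -1.
The Jacobi symbol (219|221) = -1 (Zolotarev) agrees.

-1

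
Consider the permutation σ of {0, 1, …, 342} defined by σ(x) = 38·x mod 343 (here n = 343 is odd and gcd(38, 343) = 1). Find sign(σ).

Trace 145: π^k(145) = [145, 22, 150, 212, 167, 172, 19] for k=0..6.
Decompose π into cycles: lengths [294, 42, 6, 1] (4 cycles, including the fixed point 0).
With 4 cycles on 343 points, sign = (−1)^{343−4} = -1.
The Jacobi symbol (38|343) = -1 (Zolotarev) agrees.

-1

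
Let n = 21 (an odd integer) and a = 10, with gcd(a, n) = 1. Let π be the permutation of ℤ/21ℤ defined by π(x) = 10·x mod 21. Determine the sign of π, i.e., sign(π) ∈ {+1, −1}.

-1

Orbit of 10 under x↦10x: [10, 16, 13, 4, 19, 1]… (length divides ord_21(10)).
Decompose π into cycles: lengths [6, 6, 6, 1, 1, 1] (6 cycles, including the fixed point 0).
sign(π) = (−1)^{n − #cycles} = (−1)^{21−6} = (−1)^15 = -1.
Zolotarev: (10|21) = -1, matching the cycle-count sign.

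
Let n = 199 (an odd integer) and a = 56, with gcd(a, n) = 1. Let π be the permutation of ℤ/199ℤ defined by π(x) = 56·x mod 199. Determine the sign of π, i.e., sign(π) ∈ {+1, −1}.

+1

Trace 23: π^k(23) = [23, 94, 90, 65, 58, 64, 2] for k=0..6.
3 cycles of lengths [99, 99, 1].
With 3 cycles on 199 points, sign = (−1)^{199−3} = +1.
Zolotarev: (56|199) = +1, matching the cycle-count sign.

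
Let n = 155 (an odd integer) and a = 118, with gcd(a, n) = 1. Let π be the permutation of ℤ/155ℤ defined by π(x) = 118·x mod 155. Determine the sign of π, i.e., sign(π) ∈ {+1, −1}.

Orbit of 87 under x↦118x: [87, 36, 63, 149, 67, 1, 118]… (length divides ord_155(118)).
The orbit structure of x ↦ 118x mod 155: 22 orbits of sizes [12, 12, 12, 12, 12, 12, 12, 12, 12, 12, 4, 3, 3, 3, 3, 3, 3, 3, 3, 3, 3, 1].
Σ(ℓ_i−1) = 155−22 = 133; sign = (−1)^133 = -1.
The Jacobi symbol (118|155) = -1 (Zolotarev) agrees.

-1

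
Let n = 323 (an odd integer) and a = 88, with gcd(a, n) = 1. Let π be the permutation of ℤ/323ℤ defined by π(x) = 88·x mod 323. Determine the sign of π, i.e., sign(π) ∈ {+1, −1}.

+1

Orbit of 141 under x↦88x: [141, 134, 164, 220, 303, 178, 160]… (length divides ord_323(88)).
Decompose π into cycles: lengths [48, 48, 48, 48, 48, 48, 16, 6, 6, 6, 1] (11 cycles, including the fixed point 0).
sign(π) = (−1)^{n − #cycles} = (−1)^{323−11} = (−1)^312 = +1.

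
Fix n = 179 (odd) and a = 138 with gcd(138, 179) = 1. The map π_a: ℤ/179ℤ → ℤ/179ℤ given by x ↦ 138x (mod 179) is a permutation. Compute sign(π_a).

+1

Trace 83: π^k(83) = [83, 177, 82, 39, 12, 45, 124] for k=0..6.
Cycle type of π: 89×2 + 1; total 3 cycles.
Σ(ℓ_i−1) = 179−3 = 176; sign = (−1)^176 = +1.
The Jacobi symbol (138|179) = +1 (Zolotarev) agrees.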